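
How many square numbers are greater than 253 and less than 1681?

The n-th square number is n².
Smallest index with value > 253: n = 16 (giving 256).
Largest index with value < 1681: n = 40 (giving 1600).
Indices 16 through 40: 25 terms.

25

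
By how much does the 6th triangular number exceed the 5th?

6

Consecutive triangular numbers differ by n: T_{6} − T_{5} = 6.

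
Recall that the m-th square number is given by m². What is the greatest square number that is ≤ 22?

Solve n² ≤ 22 for integer n.
n = 4 gives 16 ≤ 22, while n = 5 gives 25 > 22; so the answer is 16.

16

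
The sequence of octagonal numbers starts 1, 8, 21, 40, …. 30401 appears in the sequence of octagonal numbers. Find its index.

101

Set n(3n−2) = 30401, giving 3n² − 2n − 30401 = 0.
So n = (2 + 604) / 6 = 606/6 = 101.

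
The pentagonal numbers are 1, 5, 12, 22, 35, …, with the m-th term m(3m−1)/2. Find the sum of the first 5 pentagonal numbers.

75

Σ i(3i−1)/2 = (3Σi² − Σi) / 2 over i = 1..5.
Σi = 15 and Σi² = 55.
(3·55 − 1·15) / 2 = 150/2 = 75.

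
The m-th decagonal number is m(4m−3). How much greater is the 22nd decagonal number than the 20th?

330

22·(4·22 − 3) = 1870 and 20·(4·20 − 3) = 1540.
Difference: 1870 − 1540 = 330.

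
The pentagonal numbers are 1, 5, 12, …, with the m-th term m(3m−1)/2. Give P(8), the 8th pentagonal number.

The 8th pentagonal number is n(3n−1)/2 with n = 8.
8·(3·8 − 1)/2 = 8·23/2 = 92.

92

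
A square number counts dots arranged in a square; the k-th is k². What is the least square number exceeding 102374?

102400

Solve n² > 102374 for integer n.
The largest n with value ≤ 102374 is 319 (since 101761 ≤ 102374 < 102400), so the first above is n = 320, value 102400.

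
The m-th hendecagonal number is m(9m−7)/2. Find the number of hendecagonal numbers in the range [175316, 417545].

The n-th hendecagonal number is n(9n−7)/2.
Smallest index with value ≥ 175316: n = 198 (giving 175725).
Largest index with value ≤ 417545: n = 305 (giving 417545).
Indices 198 through 305: 108 terms.

108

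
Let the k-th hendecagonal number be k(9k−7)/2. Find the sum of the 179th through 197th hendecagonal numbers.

Σ i(9i−7)/2 = (9Σi² − 7Σi) / 2 over i = 179..197.
Σi = 19503 − 15931 = 3572 and Σi² = 2567895 − 1895789 = 672106.
(9·672106 − 7·3572) / 2 = 6023950/2 = 3011975.

3011975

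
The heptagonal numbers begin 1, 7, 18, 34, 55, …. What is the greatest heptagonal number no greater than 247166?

Solve n(5n−3)/2 ≤ 247166 for integer n.
n = 314 gives 246019 ≤ 247166, while n = 315 gives 247590 > 247166; so the answer is 246019.

246019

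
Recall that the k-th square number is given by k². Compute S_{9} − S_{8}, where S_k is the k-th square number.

n² − (n−1)² = 2n − 1, so 9² − 8² = 2·9 − 1 = 17.

17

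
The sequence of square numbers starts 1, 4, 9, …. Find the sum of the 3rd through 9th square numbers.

280

Σ_{i=3}^{9} i² = 285 − 5 = 280.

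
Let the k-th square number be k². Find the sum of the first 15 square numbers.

1240

Σ_{i=1}^{15} i² = 15·16·31/6 = 1240.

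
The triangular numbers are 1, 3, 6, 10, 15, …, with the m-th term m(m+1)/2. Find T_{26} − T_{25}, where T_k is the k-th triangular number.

Consecutive triangular numbers differ by n: T_{26} − T_{25} = 26.

26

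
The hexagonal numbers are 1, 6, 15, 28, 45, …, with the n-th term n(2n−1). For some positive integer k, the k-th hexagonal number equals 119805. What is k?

245

Set n(2n−1) = 119805, giving 2n² − n − 119805 = 0.
The discriminant is 1 + 8·119805 = 958441, and √958441 = 979.
So n = (1 + 979) / 4 = 980/4 = 245.
Check: 245·(2·245 − 1) = 119805. ✓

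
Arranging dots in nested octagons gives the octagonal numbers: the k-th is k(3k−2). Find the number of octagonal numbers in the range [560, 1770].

11

The n-th octagonal number is n(3n−2).
Smallest index with value ≥ 560: n = 14 (giving 560).
Largest index with value ≤ 1770: n = 24 (giving 1680).
Indices 14 through 24: 11 terms.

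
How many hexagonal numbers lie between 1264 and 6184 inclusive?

The n-th hexagonal number is n(2n−1).
Smallest index with value ≥ 1264: n = 26 (giving 1326).
Largest index with value ≤ 6184: n = 55 (giving 5995).
Indices 26 through 55: 30 terms.

30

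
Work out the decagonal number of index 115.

115·(4·115 − 3) = 115·457 = 52555.

52555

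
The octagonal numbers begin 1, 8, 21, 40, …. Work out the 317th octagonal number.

The 317th octagonal number is n(3n−2) with n = 317.
317·(3·317 − 2) = 317·949 = 300833.

300833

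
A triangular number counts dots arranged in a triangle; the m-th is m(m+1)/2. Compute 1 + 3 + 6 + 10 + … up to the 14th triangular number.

Σ i(i+1)/2 = (Σi² + Σi) / 2 over i = 1..14.
Σi = 105 and Σi² = 1015.
(1·1015 + 1·105) / 2 = 1120/2 = 560.

560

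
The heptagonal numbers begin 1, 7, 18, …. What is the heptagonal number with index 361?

The 361st heptagonal number is n(5n−3)/2 with n = 361.
361·(5·361 − 3)/2 = 361·1802/2 = 361·901 = 325261.

325261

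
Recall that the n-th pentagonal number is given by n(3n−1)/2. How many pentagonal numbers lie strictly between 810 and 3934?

The n-th pentagonal number is n(3n−1)/2.
Smallest index with value > 810: n = 24 (giving 852).
Largest index with value < 3934: n = 51 (giving 3876).
Indices 24 through 51: 28 terms.

28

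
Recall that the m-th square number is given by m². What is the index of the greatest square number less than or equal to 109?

Solve n² ≤ 109 for integer n.
n = 10 gives 100 ≤ 109, while n = 11 gives 121 > 109; so the answer is index 10.

10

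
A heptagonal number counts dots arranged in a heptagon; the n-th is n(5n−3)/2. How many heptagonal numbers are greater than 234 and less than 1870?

18

The n-th heptagonal number is n(5n−3)/2.
Smallest index with value > 234: n = 10 (giving 235).
Largest index with value < 1870: n = 27 (giving 1782).
Indices 10 through 27: 18 terms.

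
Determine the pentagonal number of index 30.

1335

The 30th pentagonal number is n(3n−1)/2 with n = 30.
30·(3·30 − 1)/2 = 30·89/2 = 1335.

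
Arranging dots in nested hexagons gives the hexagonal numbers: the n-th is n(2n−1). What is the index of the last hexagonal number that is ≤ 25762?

113

Solve n(2n−1) ≤ 25762 for integer n.
n = 113 gives 25425 ≤ 25762, while n = 114 gives 25878 > 25762; so the answer is index 113.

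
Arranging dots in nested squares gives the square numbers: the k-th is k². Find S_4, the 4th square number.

4² = 16.

16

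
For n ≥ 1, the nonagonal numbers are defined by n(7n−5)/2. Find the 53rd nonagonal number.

The 53rd nonagonal number is n(7n−5)/2 with n = 53.
53·(7·53 − 5)/2 = 53·366/2 = 53·183 = 9699.

9699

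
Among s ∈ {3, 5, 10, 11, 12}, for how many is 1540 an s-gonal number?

2

s = 3: P(3, 55) = 1540. ✓
s = 5: P(5, 32) = 1520 and P(5, 33) = 1617; 1540 is not s-gonal.
s = 10: P(10, 20) = 1540. ✓
s = 11: P(11, 18) = 1395 and P(11, 19) = 1558; 1540 is not s-gonal.
s = 12: P(12, 17) = 1377 and P(12, 18) = 1548; 1540 is not s-gonal.
Hits: s ∈ {3, 10} → 2.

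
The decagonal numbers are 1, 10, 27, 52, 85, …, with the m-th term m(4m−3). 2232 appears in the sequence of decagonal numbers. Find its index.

Set n(4n−3) = 2232, giving 4n² − 3n − 2232 = 0.
So n = (3 + 189) / 8 = 192/8 = 24.
Check: 24·(4·24 − 3) = 2232. ✓

24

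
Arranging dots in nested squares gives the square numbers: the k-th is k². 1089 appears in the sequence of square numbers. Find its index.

33

We need n² = 1089, so n = √1089 = 33.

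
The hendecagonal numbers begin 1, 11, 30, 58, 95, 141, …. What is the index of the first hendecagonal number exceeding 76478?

131

Solve n(9n−7)/2 > 76478 for integer n.
The largest n with value ≤ 76478 is 130 (since 75595 ≤ 76478 < 76766), so the first above is n = 131, value 76766.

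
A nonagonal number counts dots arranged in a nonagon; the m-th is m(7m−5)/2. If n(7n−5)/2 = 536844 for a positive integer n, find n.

Set n(7n−5)/2 = 536844, giving 7n² − 5n − 1073688 = 0.
The discriminant is 25 + 56·536844 = 30063289, and √30063289 = 5483.
So n = (5 + 5483) / 14 = 5488/14 = 392.

392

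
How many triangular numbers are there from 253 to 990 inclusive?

The n-th triangular number is n(n+1)/2.
Smallest index with value ≥ 253: n = 22 (giving 253).
Largest index with value ≤ 990: n = 44 (giving 990).
Indices 22 through 44: 23 terms.

23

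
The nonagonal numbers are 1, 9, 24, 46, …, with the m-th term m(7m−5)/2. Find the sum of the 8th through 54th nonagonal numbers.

Σ i(7i−5)/2 = (7Σi² − 5Σi) / 2 over i = 8..54.
Σi = 1485 − 28 = 1457 and Σi² = 53955 − 140 = 53815.
(7·53815 − 5·1457) / 2 = 369420/2 = 184710.

184710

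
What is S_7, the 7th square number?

49

The 7th square number is n² with n = 7.
7² = 49.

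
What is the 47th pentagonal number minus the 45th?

275

47·(3·47 − 1)/2 = 3290 and 45·(3·45 − 1)/2 = 3015.
Difference: 3290 − 3015 = 275.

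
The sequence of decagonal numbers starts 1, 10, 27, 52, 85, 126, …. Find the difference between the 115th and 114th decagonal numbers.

Consecutive decagonal numbers differ by 8n − 7: here 8·115 − 7 = 913.

913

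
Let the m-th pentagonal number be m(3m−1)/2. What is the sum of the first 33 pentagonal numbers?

Σ i(3i−1)/2 = (3Σi² − Σi) / 2 over i = 1..33.
Σi = 561 and Σi² = 12529.
(3·12529 − 1·561) / 2 = 37026/2 = 18513.

18513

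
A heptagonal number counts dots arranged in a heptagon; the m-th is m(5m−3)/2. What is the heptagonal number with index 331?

The 331st heptagonal number is n(5n−3)/2 with n = 331.
331·(5·331 − 3)/2 = 331·1652/2 = 331·826 = 273406.

273406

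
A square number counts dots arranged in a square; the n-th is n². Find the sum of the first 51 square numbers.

Σ_{i=1}^{51} i² = 51·52·103/6 = 45526.

45526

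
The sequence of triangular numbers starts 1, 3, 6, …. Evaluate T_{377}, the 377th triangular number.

71253

The 377th triangular number is n(n+1)/2 with n = 377.
377·378/2 = 142506/2 = 71253.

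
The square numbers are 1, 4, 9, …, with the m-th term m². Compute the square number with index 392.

153664

The 392nd square number is n² with n = 392.
392² = 153664.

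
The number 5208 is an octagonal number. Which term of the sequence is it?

42

Set n(3n−2) = 5208, giving 3n² − 2n − 5208 = 0.
The discriminant is 4 + 12·5208 = 62500, and √62500 = 250.
So n = (2 + 250) / 6 = 252/6 = 42.
Check: 42·(3·42 − 2) = 5208. ✓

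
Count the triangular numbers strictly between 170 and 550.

The n-th triangular number is n(n+1)/2.
Smallest index with value > 170: n = 18 (giving 171).
Largest index with value < 550: n = 32 (giving 528).
Indices 18 through 32: 15 terms.

15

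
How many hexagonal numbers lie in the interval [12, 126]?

The n-th hexagonal number is n(2n−1).
Smallest index with value ≥ 12: n = 3 (giving 15).
Largest index with value ≤ 126: n = 8 (giving 120).
Indices 3 through 8: 6 terms.

6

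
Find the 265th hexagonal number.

140185

265·(2·265 − 1) = 265·529 = 140185.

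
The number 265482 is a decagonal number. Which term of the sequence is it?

258

Set n(4n−3) = 265482, giving 4n² − 3n − 265482 = 0.
The discriminant is 9 + 16·265482 = 4247721, and √4247721 = 2061.
So n = (3 + 2061) / 8 = 2064/8 = 258.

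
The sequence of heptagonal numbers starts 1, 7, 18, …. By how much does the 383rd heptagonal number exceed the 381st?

383·(5·383 − 3)/2 = 366148 and 381·(5·381 − 3)/2 = 362331.
Difference: 366148 − 362331 = 3817.

3817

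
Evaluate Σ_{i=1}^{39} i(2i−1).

40300

Σ i(2i−1) = 2Σi² − Σi over i = 1..39.
Σi = 780 and Σi² = 20540.
2·20540 − 1·780 = 40300.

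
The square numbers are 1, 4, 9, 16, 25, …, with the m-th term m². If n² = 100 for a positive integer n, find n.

10

We need n² = 100, so n = √100 = 10.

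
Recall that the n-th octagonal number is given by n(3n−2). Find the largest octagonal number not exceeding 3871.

3816

Solve n(3n−2) ≤ 3871 for integer n.
n = 36 gives 3816 ≤ 3871, while n = 37 gives 4033 > 3871; so the answer is 3816.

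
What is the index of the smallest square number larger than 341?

19

Solve n² > 341 for integer n.
The largest n with value ≤ 341 is 18 (since 324 ≤ 341 < 361), so the first above is n = 19, value 361.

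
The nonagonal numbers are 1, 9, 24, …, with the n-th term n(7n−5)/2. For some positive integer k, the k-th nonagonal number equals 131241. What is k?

194

Set n(7n−5)/2 = 131241, giving 7n² − 5n − 262482 = 0.
The discriminant is 25 + 56·131241 = 7349521, and √7349521 = 2711.
So n = (5 + 2711) / 14 = 2716/14 = 194.
Check: 194·(7·194 − 5)/2 = 131241. ✓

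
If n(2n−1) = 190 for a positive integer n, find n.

Set n(2n−1) = 190, giving 2n² − n − 190 = 0.
So n = (1 + 39) / 4 = 40/4 = 10.

10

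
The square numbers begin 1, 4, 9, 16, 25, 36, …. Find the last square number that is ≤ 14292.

14161

Solve n² ≤ 14292 for integer n.
n = 119 gives 14161 ≤ 14292, while n = 120 gives 14400 > 14292; so the answer is 14161.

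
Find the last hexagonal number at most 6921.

6903

Solve n(2n−1) ≤ 6921 for integer n.
n = 59 gives 6903 ≤ 6921, while n = 60 gives 7140 > 6921; so the answer is 6903.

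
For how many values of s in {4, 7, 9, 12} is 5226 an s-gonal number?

1

s = 4: P(4, 72) = 5184 and P(4, 73) = 5329; 5226 is not s-gonal.
s = 7: P(7, 46) = 5221 and P(7, 47) = 5452; 5226 is not s-gonal.
s = 9: P(9, 39) = 5226. ✓
s = 12: P(12, 32) = 4992 and P(12, 33) = 5313; 5226 is not s-gonal.
Hits: s ∈ {9} → 1.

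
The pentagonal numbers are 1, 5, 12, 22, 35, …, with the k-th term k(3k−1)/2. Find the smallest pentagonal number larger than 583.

Solve n(3n−1)/2 > 583 for integer n.
The largest n with value ≤ 583 is 19 (since 532 ≤ 583 < 590), so the first above is n = 20, value 590.

590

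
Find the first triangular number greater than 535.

561

Solve n(n+1)/2 > 535 for integer n.
The largest n with value ≤ 535 is 32 (since 528 ≤ 535 < 561), so the first above is n = 33, value 561.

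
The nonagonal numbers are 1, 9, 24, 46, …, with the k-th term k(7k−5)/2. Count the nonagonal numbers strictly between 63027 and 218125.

The n-th nonagonal number is n(7n−5)/2.
Smallest index with value > 63027: n = 135 (giving 63450).
Largest index with value < 218125: n = 249 (giving 216381).
Indices 135 through 249: 115 terms.

115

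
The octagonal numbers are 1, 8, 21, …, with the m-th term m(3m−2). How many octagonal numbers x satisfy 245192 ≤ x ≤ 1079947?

314

The n-th octagonal number is n(3n−2).
Smallest index with value ≥ 245192: n = 287 (giving 246533).
Largest index with value ≤ 1079947: n = 600 (giving 1078800).
Indices 287 through 600: 314 terms.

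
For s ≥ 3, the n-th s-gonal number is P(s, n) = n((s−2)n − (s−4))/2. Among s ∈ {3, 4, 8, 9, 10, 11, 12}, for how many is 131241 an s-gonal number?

1

s = 3: P(3, 511) = 130816 and P(3, 512) = 131328; 131241 is not s-gonal.
s = 4: P(4, 362) = 131044 and P(4, 363) = 131769; 131241 is not s-gonal.
s = 8: P(8, 209) = 130625 and P(8, 210) = 131880; 131241 is not s-gonal.
s = 9: P(9, 194) = 131241. ✓
s = 10: P(10, 181) = 130501 and P(10, 182) = 131950; 131241 is not s-gonal.
s = 11: P(11, 171) = 130986 and P(11, 172) = 132526; 131241 is not s-gonal.
s = 12: P(12, 162) = 130572 and P(12, 163) = 132193; 131241 is not s-gonal.
Hits: s ∈ {9} → 1.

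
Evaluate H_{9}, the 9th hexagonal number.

153

The 9th hexagonal number is n(2n−1) with n = 9.
9·(2·9 − 1) = 9·17 = 153.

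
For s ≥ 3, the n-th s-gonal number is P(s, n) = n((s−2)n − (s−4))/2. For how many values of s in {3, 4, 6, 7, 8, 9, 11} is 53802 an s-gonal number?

1

s = 3: P(3, 327) = 53628 and P(3, 328) = 53956; 53802 is not s-gonal.
s = 4: P(4, 231) = 53361 and P(4, 232) = 53824; 53802 is not s-gonal.
s = 6: P(6, 164) = 53628 and P(6, 165) = 54285; 53802 is not s-gonal.
s = 7: P(7, 147) = 53802. ✓
s = 8: P(8, 134) = 53600 and P(8, 135) = 54405; 53802 is not s-gonal.
s = 9: P(9, 124) = 53506 and P(9, 125) = 54375; 53802 is not s-gonal.
s = 11: P(11, 109) = 53083 and P(11, 110) = 54065; 53802 is not s-gonal.
Hits: s ∈ {7} → 1.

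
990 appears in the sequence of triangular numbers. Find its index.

44

Set n(n+1)/2 = 990, giving n² + n − 1980 = 0.
The discriminant is 1 + 8·990 = 7921, and √7921 = 89.
So n = (-1 + 89) / 2 = 88/2 = 44.
Check: 44·45/2 = 990. ✓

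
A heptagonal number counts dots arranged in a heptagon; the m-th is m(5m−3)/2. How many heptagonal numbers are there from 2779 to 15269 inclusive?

The n-th heptagonal number is n(5n−3)/2.
Smallest index with value ≥ 2779: n = 34 (giving 2839).
Largest index with value ≤ 15269: n = 78 (giving 15093).
Indices 34 through 78: 45 terms.

45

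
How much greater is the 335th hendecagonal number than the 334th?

Consecutive hendecagonal numbers differ by 9n − 8: here 9·335 − 8 = 3007.

3007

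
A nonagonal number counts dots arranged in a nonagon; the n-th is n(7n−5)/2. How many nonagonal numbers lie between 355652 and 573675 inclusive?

86

The n-th nonagonal number is n(7n−5)/2.
Smallest index with value ≥ 355652: n = 320 (giving 357600).
Largest index with value ≤ 573675: n = 405 (giving 573075).
Indices 320 through 405: 86 terms.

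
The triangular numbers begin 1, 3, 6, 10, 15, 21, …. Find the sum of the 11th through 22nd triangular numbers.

1804

Σ i(i+1)/2 = (Σi² + Σi) / 2 over i = 11..22.
Σi = 253 − 55 = 198 and Σi² = 3795 − 385 = 3410.
(1·3410 + 1·198) / 2 = 3608/2 = 1804.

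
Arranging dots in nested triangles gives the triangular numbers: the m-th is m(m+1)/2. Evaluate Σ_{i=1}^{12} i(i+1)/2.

Σ i(i+1)/2 = (Σi² + Σi) / 2 over i = 1..12.
Σi = 78 and Σi² = 650.
(1·650 + 1·78) / 2 = 728/2 = 364.

364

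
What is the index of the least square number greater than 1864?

44

Solve n² > 1864 for integer n.
The largest n with value ≤ 1864 is 43 (since 1849 ≤ 1864 < 1936), so the first above is n = 44, value 1936.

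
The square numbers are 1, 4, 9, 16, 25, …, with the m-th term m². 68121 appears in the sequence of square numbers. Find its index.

261

We need n² = 68121, so n = √68121 = 261.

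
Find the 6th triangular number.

21

The 6th triangular number is n(n+1)/2 with n = 6.
6·7/2 = 42/2 = 21.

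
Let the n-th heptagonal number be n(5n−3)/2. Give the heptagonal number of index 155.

59830

The 155th heptagonal number is n(5n−3)/2 with n = 155.
155·(5·155 − 3)/2 = 155·772/2 = 155·386 = 59830.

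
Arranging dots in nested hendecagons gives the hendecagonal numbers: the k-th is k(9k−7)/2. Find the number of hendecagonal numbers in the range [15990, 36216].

The n-th hendecagonal number is n(9n−7)/2.
Smallest index with value ≥ 15990: n = 60 (giving 15990).
Largest index with value ≤ 36216: n = 90 (giving 36135).
Indices 60 through 90: 31 terms.

31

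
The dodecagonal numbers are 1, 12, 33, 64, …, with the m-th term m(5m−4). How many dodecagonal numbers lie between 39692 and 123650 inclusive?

68

The n-th dodecagonal number is n(5n−4).
Smallest index with value ≥ 39692: n = 90 (giving 40140).
Largest index with value ≤ 123650: n = 157 (giving 122617).
Indices 90 through 157: 68 terms.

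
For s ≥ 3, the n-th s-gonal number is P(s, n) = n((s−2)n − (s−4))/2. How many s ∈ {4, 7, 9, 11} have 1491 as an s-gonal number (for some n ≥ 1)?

1

s = 4: P(4, 38) = 1444 and P(4, 39) = 1521; 1491 is not s-gonal.
s = 7: P(7, 24) = 1404 and P(7, 25) = 1525; 1491 is not s-gonal.
s = 9: P(9, 21) = 1491. ✓
s = 11: P(11, 18) = 1395 and P(11, 19) = 1558; 1491 is not s-gonal.
Hits: s ∈ {9} → 1.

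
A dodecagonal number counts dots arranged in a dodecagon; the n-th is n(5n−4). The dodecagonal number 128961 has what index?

161

Set n(5n−4) = 128961, giving 5n² − 4n − 128961 = 0.
The discriminant is 16 + 20·128961 = 2579236, and √2579236 = 1606.
So n = (4 + 1606) / 10 = 1610/10 = 161.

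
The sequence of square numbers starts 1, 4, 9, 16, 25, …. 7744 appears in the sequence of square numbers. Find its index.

88

We need n² = 7744, so n = √7744 = 88.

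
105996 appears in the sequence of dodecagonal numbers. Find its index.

Set n(5n−4) = 105996, giving 5n² − 4n − 105996 = 0.
The discriminant is 16 + 20·105996 = 2119936, and √2119936 = 1456.
So n = (4 + 1456) / 10 = 1460/10 = 146.
Check: 146·(5·146 − 4) = 105996. ✓

146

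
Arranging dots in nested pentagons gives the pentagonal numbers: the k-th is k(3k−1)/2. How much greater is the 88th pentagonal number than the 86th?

521

88·(3·88 − 1)/2 = 11572 and 86·(3·86 − 1)/2 = 11051.
Difference: 11572 − 11051 = 521.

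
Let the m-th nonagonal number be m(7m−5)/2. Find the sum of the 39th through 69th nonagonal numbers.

320881

Σ i(7i−5)/2 = (7Σi² − 5Σi) / 2 over i = 39..69.
Σi = 2415 − 741 = 1674 and Σi² = 111895 − 19019 = 92876.
(7·92876 − 5·1674) / 2 = 641762/2 = 320881.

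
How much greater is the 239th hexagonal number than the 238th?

953

Consecutive hexagonal numbers differ by 4n − 3: here 4·239 − 3 = 953.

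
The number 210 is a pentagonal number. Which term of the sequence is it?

Set n(3n−1)/2 = 210, giving 3n² − n − 420 = 0.
So n = (1 + 71) / 6 = 72/6 = 12.
Check: 12·(3·12 − 1)/2 = 210. ✓

12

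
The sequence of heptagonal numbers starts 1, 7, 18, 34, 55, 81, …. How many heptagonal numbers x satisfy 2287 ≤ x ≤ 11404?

The n-th heptagonal number is n(5n−3)/2.
Smallest index with value ≥ 2287: n = 31 (giving 2356).
Largest index with value ≤ 11404: n = 67 (giving 11122).
Indices 31 through 67: 37 terms.

37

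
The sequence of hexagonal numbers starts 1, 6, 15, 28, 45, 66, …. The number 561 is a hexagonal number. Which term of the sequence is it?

17

Set n(2n−1) = 561, giving 2n² − n − 561 = 0.
The discriminant is 1 + 8·561 = 4489, and √4489 = 67.
So n = (1 + 67) / 4 = 68/4 = 17.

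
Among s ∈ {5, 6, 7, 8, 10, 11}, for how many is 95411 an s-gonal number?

s = 5: P(5, 252) = 95130 and P(5, 253) = 95887; 95411 is not s-gonal.
s = 6: P(6, 218) = 94830 and P(6, 219) = 95703; 95411 is not s-gonal.
s = 7: P(7, 195) = 94770 and P(7, 196) = 95746; 95411 is not s-gonal.
s = 8: P(8, 178) = 94696 and P(8, 179) = 95765; 95411 is not s-gonal.
s = 10: P(10, 154) = 94402 and P(10, 155) = 95635; 95411 is not s-gonal.
s = 11: P(11, 146) = 95411. ✓
Hits: s ∈ {11} → 1.

1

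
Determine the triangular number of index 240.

28920

The 240th triangular number is n(n+1)/2 with n = 240.
240·241/2 = 57840/2 = 28920.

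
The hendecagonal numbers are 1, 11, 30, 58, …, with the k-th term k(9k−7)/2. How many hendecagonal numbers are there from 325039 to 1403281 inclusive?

289

The n-th hendecagonal number is n(9n−7)/2.
Smallest index with value ≥ 325039: n = 270 (giving 327105).
Largest index with value ≤ 1403281: n = 558 (giving 1399185).
Indices 270 through 558: 289 terms.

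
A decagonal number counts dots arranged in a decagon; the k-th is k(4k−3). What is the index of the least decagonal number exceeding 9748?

50

Solve n(4n−3) > 9748 for integer n.
The largest n with value ≤ 9748 is 49 (since 9457 ≤ 9748 < 9850), so the first above is n = 50, value 9850.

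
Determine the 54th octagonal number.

54·(3·54 − 2) = 54·160 = 8640.

8640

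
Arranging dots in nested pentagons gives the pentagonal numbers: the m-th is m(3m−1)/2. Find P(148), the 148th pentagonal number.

32782

The 148th pentagonal number is n(3n−1)/2 with n = 148.
148·(3·148 − 1)/2 = 148·443/2 = 32782.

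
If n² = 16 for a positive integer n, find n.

4

We need n² = 16, so n = √16 = 4.
Check: 4² = 16. ✓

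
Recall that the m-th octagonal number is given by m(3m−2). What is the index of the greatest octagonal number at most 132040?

210

Solve n(3n−2) ≤ 132040 for integer n.
n = 210 gives 131880 ≤ 132040, while n = 211 gives 133141 > 132040; so the answer is index 210.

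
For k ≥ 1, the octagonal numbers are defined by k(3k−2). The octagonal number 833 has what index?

Set n(3n−2) = 833, giving 3n² − 2n − 833 = 0.
So n = (2 + 100) / 6 = 102/6 = 17.

17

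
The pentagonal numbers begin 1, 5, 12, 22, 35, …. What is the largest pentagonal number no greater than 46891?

46376

Solve n(3n−1)/2 ≤ 46891 for integer n.
n = 176 gives 46376 ≤ 46891, while n = 177 gives 46905 > 46891; so the answer is 46376.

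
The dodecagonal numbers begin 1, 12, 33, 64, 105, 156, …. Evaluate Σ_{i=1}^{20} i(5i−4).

Σ i(5i−4) = 5Σi² − 4Σi over i = 1..20.
Σi = 210 and Σi² = 2870.
5·2870 − 4·210 = 13510.

13510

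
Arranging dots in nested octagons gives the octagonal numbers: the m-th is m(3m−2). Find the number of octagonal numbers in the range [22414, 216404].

The n-th octagonal number is n(3n−2).
Smallest index with value ≥ 22414: n = 87 (giving 22533).
Largest index with value ≤ 216404: n = 268 (giving 214936).
Indices 87 through 268: 182 terms.

182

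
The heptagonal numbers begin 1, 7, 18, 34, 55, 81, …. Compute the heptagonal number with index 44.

The 44th heptagonal number is n(5n−3)/2 with n = 44.
44·(5·44 − 3)/2 = 44·217/2 = 4774.

4774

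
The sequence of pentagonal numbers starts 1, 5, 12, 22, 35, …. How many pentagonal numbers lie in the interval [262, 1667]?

The n-th pentagonal number is n(3n−1)/2.
Smallest index with value ≥ 262: n = 14 (giving 287).
Largest index with value ≤ 1667: n = 33 (giving 1617).
Indices 14 through 33: 20 terms.

20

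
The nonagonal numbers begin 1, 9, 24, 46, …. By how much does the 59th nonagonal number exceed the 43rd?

59·(7·59 − 5)/2 = 12036 and 43·(7·43 − 5)/2 = 6364.
Difference: 12036 − 6364 = 5672.

5672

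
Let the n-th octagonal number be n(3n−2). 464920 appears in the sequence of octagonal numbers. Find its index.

Set n(3n−2) = 464920, giving 3n² − 2n − 464920 = 0.
The discriminant is 4 + 12·464920 = 5579044, and √5579044 = 2362.
So n = (2 + 2362) / 6 = 2364/6 = 394.

394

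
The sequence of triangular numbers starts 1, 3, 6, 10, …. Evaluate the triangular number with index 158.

12561

158·159/2 = 25122/2 = 12561.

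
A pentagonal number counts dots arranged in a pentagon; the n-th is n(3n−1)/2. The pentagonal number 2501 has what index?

Set n(3n−1)/2 = 2501, giving 3n² − n − 5002 = 0.
The discriminant is 1 + 24·2501 = 60025, and √60025 = 245.
So n = (1 + 245) / 6 = 246/6 = 41.

41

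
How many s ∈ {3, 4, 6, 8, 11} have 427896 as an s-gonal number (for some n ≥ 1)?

1

s = 3: P(3, 924) = 427350 and P(3, 925) = 428275; 427896 is not s-gonal.
s = 4: P(4, 654) = 427716 and P(4, 655) = 429025; 427896 is not s-gonal.
s = 6: P(6, 462) = 426426 and P(6, 463) = 428275; 427896 is not s-gonal.
s = 8: P(8, 378) = 427896. ✓
s = 11: P(11, 308) = 425810 and P(11, 309) = 428583; 427896 is not s-gonal.
Hits: s ∈ {8} → 1.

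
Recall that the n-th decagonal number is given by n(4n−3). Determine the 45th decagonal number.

45·(4·45 − 3) = 45·177 = 7965.

7965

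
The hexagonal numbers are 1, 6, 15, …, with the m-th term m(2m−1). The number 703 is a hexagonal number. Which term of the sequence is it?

19

Set n(2n−1) = 703, giving 2n² − n − 703 = 0.
The discriminant is 1 + 8·703 = 5625, and √5625 = 75.
So n = (1 + 75) / 4 = 76/4 = 19.
Check: 19·(2·19 − 1) = 703. ✓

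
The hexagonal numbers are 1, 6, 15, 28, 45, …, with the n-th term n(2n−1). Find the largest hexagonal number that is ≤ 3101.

Solve n(2n−1) ≤ 3101 for integer n.
n = 39 gives 3003 ≤ 3101, while n = 40 gives 3160 > 3101; so the answer is 3003.

3003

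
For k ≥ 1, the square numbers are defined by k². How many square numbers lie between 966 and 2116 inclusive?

15

The n-th square number is n².
Smallest index with value ≥ 966: n = 32 (giving 1024).
Largest index with value ≤ 2116: n = 46 (giving 2116).
Indices 32 through 46: 15 terms.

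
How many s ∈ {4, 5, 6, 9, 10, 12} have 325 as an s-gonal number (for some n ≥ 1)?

s = 4: P(4, 18) = 324 and P(4, 19) = 361; 325 is not s-gonal.
s = 5: P(5, 14) = 287 and P(5, 15) = 330; 325 is not s-gonal.
s = 6: P(6, 13) = 325. ✓
s = 9: P(9, 10) = 325. ✓
s = 10: P(10, 9) = 297 and P(10, 10) = 370; 325 is not s-gonal.
s = 12: P(12, 8) = 288 and P(12, 9) = 369; 325 is not s-gonal.
Hits: s ∈ {6, 9} → 2.

2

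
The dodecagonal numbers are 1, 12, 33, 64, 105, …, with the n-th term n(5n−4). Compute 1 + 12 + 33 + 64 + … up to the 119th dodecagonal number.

Σ i(5i−4) = 5Σi² − 4Σi over i = 1..119.
Σi = 7140 and Σi² = 568820.
5·568820 − 4·7140 = 2815540.

2815540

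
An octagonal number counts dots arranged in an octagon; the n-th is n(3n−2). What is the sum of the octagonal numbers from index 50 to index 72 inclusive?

Σ i(3i−2) = 3Σi² − 2Σi over i = 50..72.
Σi = 2628 − 1225 = 1403 and Σi² = 127020 − 40425 = 86595.
3·86595 − 2·1403 = 256979.

256979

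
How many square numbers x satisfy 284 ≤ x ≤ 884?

13

The n-th square number is n².
Smallest index with value ≥ 284: n = 17 (giving 289).
Largest index with value ≤ 884: n = 29 (giving 841).
Indices 17 through 29: 13 terms.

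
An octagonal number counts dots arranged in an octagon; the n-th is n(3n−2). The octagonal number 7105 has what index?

Set n(3n−2) = 7105, giving 3n² − 2n − 7105 = 0.
The discriminant is 4 + 12·7105 = 85264, and √85264 = 292.
So n = (2 + 292) / 6 = 294/6 = 49.

49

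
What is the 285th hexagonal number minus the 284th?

Consecutive hexagonal numbers differ by 4n − 3: here 4·285 − 3 = 1137.

1137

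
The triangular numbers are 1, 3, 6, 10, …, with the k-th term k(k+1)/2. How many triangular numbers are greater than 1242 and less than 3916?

38

The n-th triangular number is n(n+1)/2.
Smallest index with value > 1242: n = 50 (giving 1275).
Largest index with value < 3916: n = 87 (giving 3828).
Indices 50 through 87: 38 terms.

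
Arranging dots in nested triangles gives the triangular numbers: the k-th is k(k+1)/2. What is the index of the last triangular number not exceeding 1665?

Solve n(n+1)/2 ≤ 1665 for integer n.
n = 57 gives 1653 ≤ 1665, while n = 58 gives 1711 > 1665; so the answer is index 57.

57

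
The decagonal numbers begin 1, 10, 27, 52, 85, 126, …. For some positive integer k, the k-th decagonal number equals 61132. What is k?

Set n(4n−3) = 61132, giving 4n² − 3n − 61132 = 0.
So n = (3 + 989) / 8 = 992/8 = 124.

124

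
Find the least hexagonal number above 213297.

Solve n(2n−1) > 213297 for integer n.
The largest n with value ≤ 213297 is 326 (since 212226 ≤ 213297 < 213531), so the first above is n = 327, value 213531.

213531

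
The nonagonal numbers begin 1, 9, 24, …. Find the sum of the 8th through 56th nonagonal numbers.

205996

Σ i(7i−5)/2 = (7Σi² − 5Σi) / 2 over i = 8..56.
Σi = 1596 − 28 = 1568 and Σi² = 60116 − 140 = 59976.
(7·59976 − 5·1568) / 2 = 411992/2 = 205996.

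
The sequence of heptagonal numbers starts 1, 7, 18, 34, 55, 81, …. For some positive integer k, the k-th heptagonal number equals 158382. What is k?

Set n(5n−3)/2 = 158382, giving 5n² − 3n − 316764 = 0.
The discriminant is 9 + 40·158382 = 6335289, and √6335289 = 2517.
So n = (3 + 2517) / 10 = 2520/10 = 252.

252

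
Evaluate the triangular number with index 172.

14878

The 172nd triangular number is n(n+1)/2 with n = 172.
172·173/2 = 29756/2 = 14878.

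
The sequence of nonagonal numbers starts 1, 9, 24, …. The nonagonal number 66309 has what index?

138

Set n(7n−5)/2 = 66309, giving 7n² − 5n − 132618 = 0.
The discriminant is 25 + 56·66309 = 3713329, and √3713329 = 1927.
So n = (5 + 1927) / 14 = 1932/14 = 138.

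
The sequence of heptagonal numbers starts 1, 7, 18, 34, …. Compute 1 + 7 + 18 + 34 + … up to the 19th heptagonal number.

5890

Σ i(5i−3)/2 = (5Σi² − 3Σi) / 2 over i = 1..19.
Σi = 190 and Σi² = 2470.
(5·2470 − 3·190) / 2 = 11780/2 = 5890.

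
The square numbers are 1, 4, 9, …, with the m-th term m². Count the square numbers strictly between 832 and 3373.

The n-th square number is n².
Smallest index with value > 832: n = 29 (giving 841).
Largest index with value < 3373: n = 58 (giving 3364).
Indices 29 through 58: 30 terms.

30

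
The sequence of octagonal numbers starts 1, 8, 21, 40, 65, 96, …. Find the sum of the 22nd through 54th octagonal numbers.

Σ i(3i−2) = 3Σi² − 2Σi over i = 22..54.
Σi = 1485 − 231 = 1254 and Σi² = 53955 − 3311 = 50644.
3·50644 − 2·1254 = 149424.

149424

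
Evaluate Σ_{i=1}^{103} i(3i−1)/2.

551668

Σ i(3i−1)/2 = (3Σi² − Σi) / 2 over i = 1..103.
Σi = 5356 and Σi² = 369564.
(3·369564 − 1·5356) / 2 = 1103336/2 = 551668.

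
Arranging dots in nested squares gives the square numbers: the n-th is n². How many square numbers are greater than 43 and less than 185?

7

The n-th square number is n².
Smallest index with value > 43: n = 7 (giving 49).
Largest index with value < 185: n = 13 (giving 169).
Indices 7 through 13: 7 terms.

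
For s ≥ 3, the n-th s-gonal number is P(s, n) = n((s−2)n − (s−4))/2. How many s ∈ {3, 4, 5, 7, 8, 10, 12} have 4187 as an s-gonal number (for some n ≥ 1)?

s = 3: P(3, 91) = 4186 and P(3, 92) = 4278; 4187 is not s-gonal.
s = 4: P(4, 64) = 4096 and P(4, 65) = 4225; 4187 is not s-gonal.
s = 5: P(5, 53) = 4187. ✓
s = 7: P(7, 41) = 4141 and P(7, 42) = 4347; 4187 is not s-gonal.
s = 8: P(8, 37) = 4033 and P(8, 38) = 4256; 4187 is not s-gonal.
s = 10: P(10, 32) = 4000 and P(10, 33) = 4257; 4187 is not s-gonal.
s = 12: P(12, 29) = 4089 and P(12, 30) = 4380; 4187 is not s-gonal.
Hits: s ∈ {5} → 1.

1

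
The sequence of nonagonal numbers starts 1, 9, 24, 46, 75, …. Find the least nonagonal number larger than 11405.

11629

Solve n(7n−5)/2 > 11405 for integer n.
The largest n with value ≤ 11405 is 57 (since 11229 ≤ 11405 < 11629), so the first above is n = 58, value 11629.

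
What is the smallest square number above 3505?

Solve n² > 3505 for integer n.
The largest n with value ≤ 3505 is 59 (since 3481 ≤ 3505 < 3600), so the first above is n = 60, value 3600.

3600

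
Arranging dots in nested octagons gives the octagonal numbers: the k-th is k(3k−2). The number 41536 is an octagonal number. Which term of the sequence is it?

Set n(3n−2) = 41536, giving 3n² − 2n − 41536 = 0.
The discriminant is 4 + 12·41536 = 498436, and √498436 = 706.
So n = (2 + 706) / 6 = 708/6 = 118.

118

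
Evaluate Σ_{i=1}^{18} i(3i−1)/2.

3078

Σ i(3i−1)/2 = (3Σi² − Σi) / 2 over i = 1..18.
Σi = 171 and Σi² = 2109.
(3·2109 − 1·171) / 2 = 6156/2 = 3078.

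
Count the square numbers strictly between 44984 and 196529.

231

The n-th square number is n².
Smallest index with value > 44984: n = 213 (giving 45369).
Largest index with value < 196529: n = 443 (giving 196249).
Indices 213 through 443: 231 terms.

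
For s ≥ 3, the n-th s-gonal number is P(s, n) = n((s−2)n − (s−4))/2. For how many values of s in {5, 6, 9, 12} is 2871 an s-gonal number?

1

s = 5: P(5, 43) = 2752 and P(5, 44) = 2882; 2871 is not s-gonal.
s = 6: P(6, 38) = 2850 and P(6, 39) = 3003; 2871 is not s-gonal.
s = 9: P(9, 29) = 2871. ✓
s = 12: P(12, 24) = 2784 and P(12, 25) = 3025; 2871 is not s-gonal.
Hits: s ∈ {9} → 1.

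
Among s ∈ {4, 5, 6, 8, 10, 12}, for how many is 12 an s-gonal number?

s = 4: P(4, 3) = 9 and P(4, 4) = 16; 12 is not s-gonal.
s = 5: P(5, 3) = 12. ✓
s = 6: P(6, 2) = 6 and P(6, 3) = 15; 12 is not s-gonal.
s = 8: P(8, 2) = 8 and P(8, 3) = 21; 12 is not s-gonal.
s = 10: P(10, 2) = 10 and P(10, 3) = 27; 12 is not s-gonal.
s = 12: P(12, 2) = 12. ✓
Hits: s ∈ {5, 12} → 2.

2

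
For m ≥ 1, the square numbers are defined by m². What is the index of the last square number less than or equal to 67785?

Solve n² ≤ 67785 for integer n.
n = 260 gives 67600 ≤ 67785, while n = 261 gives 68121 > 67785; so the answer is index 260.

260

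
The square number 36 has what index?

6

We need n² = 36, so n = √36 = 6.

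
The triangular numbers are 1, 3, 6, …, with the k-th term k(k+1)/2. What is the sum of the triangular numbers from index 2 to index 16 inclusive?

Σ i(i+1)/2 = (Σi² + Σi) / 2 over i = 2..16.
Σi = 136 − 1 = 135 and Σi² = 1496 − 1 = 1495.
(1·1495 + 1·135) / 2 = 1630/2 = 815.

815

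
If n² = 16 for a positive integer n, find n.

We need n² = 16, so n = √16 = 4.

4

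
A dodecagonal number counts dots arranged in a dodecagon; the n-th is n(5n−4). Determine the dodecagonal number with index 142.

The 142nd dodecagonal number is n(5n−4) with n = 142.
142·(5·142 − 4) = 142·706 = 100252.

100252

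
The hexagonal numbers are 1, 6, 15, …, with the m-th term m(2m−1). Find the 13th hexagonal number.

325

The 13th hexagonal number is n(2n−1) with n = 13.
13·(2·13 − 1) = 13·25 = 325.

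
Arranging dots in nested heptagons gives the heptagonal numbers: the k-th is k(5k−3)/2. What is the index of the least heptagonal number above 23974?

Solve n(5n−3)/2 > 23974 for integer n.
The largest n with value ≤ 23974 is 98 (since 23863 ≤ 23974 < 24354), so the first above is n = 99, value 24354.

99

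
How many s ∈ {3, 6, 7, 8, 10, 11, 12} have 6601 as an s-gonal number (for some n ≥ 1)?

1

s = 3: P(3, 114) = 6555 and P(3, 115) = 6670; 6601 is not s-gonal.
s = 6: P(6, 57) = 6441 and P(6, 58) = 6670; 6601 is not s-gonal.
s = 7: P(7, 51) = 6426 and P(7, 52) = 6682; 6601 is not s-gonal.
s = 8: P(8, 47) = 6533 and P(8, 48) = 6816; 6601 is not s-gonal.
s = 10: P(10, 41) = 6601. ✓
s = 11: P(11, 38) = 6365 and P(11, 39) = 6708; 6601 is not s-gonal.
s = 12: P(12, 36) = 6336 and P(12, 37) = 6697; 6601 is not s-gonal.
Hits: s ∈ {10} → 1.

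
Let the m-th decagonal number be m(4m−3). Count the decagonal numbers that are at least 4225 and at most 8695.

The n-th decagonal number is n(4n−3).
Smallest index with value ≥ 4225: n = 33 (giving 4257).
Largest index with value ≤ 8695: n = 47 (giving 8695).
Indices 33 through 47: 15 terms.

15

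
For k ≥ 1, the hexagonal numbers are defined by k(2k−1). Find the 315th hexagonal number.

198135

The 315th hexagonal number is n(2n−1) with n = 315.
315·(2·315 − 1) = 315·629 = 198135.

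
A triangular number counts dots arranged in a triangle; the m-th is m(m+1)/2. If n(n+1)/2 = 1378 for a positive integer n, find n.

Set n(n+1)/2 = 1378, giving n² + n − 2756 = 0.
So n = (-1 + 105) / 2 = 104/2 = 52.

52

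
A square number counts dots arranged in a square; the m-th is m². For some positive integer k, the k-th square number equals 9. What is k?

We need n² = 9, so n = √9 = 3.

3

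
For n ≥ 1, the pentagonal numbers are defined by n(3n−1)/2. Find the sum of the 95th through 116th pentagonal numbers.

Σ i(3i−1)/2 = (3Σi² − Σi) / 2 over i = 95..116.
Σi = 6786 − 4465 = 2321 and Σi² = 527046 − 281295 = 245751.
(3·245751 − 1·2321) / 2 = 734932/2 = 367466.

367466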